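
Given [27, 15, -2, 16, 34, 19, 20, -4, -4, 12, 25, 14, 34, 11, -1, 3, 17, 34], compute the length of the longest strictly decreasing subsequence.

One longest decreasing subsequence is 27, 15, 12, 11, -1 (positions 1,2,10,14,15), of length 5; no longer one exists.

5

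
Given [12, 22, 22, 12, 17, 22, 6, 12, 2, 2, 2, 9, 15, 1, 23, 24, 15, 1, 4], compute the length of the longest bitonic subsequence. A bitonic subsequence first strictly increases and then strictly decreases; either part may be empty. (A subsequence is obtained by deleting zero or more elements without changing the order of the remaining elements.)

One longest bitonic subsequence is 12, 17, 22, 23, 24, 15, 4 (positions 1,5,6,15,16,17,19): it rises to 24 then falls. Length 7 is optimal.

7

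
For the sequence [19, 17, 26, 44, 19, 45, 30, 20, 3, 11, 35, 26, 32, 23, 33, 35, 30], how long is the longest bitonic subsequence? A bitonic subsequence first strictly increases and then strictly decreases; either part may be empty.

8

Let inc[i] be the LIS ending at i and dec[i] the longest strictly decreasing subsequence starting at i. inc = [1, 1, 2, 3, 2, 4, 3, 3, 1, 2, 4, 4, 5, 4, 6, 7, 5], dec = [3, 2, 3, 4, 2, 4, 3, 2, 1, 1, 3, 2, 2, 1, 2, 2, 1].
max_i inc[i]+dec[i]−1 = 8, with one witness 17, 19, 20, 26, 32, 33, 35, 30.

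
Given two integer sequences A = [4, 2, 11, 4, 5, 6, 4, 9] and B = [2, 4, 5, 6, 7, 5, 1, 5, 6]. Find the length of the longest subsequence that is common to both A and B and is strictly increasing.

A longest common strictly increasing subsequence is 2, 4, 5, 6 (length 4); it appears in order in both A and B, and no longer such subsequence exists.

4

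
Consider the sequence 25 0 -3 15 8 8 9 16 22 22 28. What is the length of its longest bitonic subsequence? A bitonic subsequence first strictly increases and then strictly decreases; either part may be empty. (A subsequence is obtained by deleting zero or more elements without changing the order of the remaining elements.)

6

One longest bitonic subsequence is 0, 8, 9, 16, 22, 28 (positions 2,5,7,8,9,11): it rises to 28 then falls. Length 6 is optimal.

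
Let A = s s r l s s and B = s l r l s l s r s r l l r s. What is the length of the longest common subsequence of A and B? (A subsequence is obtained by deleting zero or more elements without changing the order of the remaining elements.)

5

A longest common subsequence is ssrls (length 5); the LCS DP confirms no longer common subsequence exists.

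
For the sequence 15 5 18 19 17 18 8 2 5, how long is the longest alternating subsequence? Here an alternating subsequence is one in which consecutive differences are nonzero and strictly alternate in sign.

Track the best alternating length ending on an up-step vs a down-step at each position: up/down = 1/1, 1/2, 3/1, 3/1, 3/4, 5/4, 3/6, 1/6, 7/6.
The maximum over both is 7; one such subsequence is 15, 5, 18, 17, 18, 2, 5.

7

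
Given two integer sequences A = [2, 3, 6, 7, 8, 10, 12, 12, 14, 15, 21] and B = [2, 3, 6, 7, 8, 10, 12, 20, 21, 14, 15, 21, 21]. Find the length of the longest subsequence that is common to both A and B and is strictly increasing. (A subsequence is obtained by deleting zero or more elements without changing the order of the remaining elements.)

A longest common strictly increasing subsequence is 2, 3, 6, 7, 8, 10, 12, 14, 15, 21 (length 10); it appears in order in both A and B, and no longer such subsequence exists.

10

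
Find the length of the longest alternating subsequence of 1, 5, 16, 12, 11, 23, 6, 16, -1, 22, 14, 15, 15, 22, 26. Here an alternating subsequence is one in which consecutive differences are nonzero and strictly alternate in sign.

10

Track the best alternating length ending on an up-step vs a down-step at each position: up/down = 1/1, 2/1, 2/1, 2/3, 2/3, 4/1, 2/5, 6/5, 1/7, 8/5, 8/9, 10/9, 10/9, 10/5, 10/1.
The maximum over both is 10; one such subsequence is 1, 16, 12, 23, 6, 16, -1, 22, 14, 15.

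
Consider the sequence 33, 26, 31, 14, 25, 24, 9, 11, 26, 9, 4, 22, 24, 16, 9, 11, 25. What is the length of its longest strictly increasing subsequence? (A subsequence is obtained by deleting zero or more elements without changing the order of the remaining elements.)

5

Scanning left to right, the best length ending at each element is: 33→1, 26→1, 31→2, 14→1, 25→2, 24→2, 9→1, 11→2, 26→3, 9→1, 4→1, 22→3, 24→4, 16→3, 9→2, 11→3, 25→5.
So the longest increasing subsequence has length 5, e.g. 9, 11, 22, 24, 25.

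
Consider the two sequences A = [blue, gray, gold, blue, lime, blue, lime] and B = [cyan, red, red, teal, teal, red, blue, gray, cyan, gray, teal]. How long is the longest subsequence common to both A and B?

Backtracking the LCS table gives one alignment: blue (A1,B7) → gray (A2,B10).
So the longest common subsequence has length 2.

2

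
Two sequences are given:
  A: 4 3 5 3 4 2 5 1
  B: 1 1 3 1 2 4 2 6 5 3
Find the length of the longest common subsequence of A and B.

Backtracking the LCS table gives one alignment: 3 (A2,B3) → 4 (A5,B6) → 2 (A6,B7) → 5 (A7,B9).
So the longest common subsequence has length 4.

4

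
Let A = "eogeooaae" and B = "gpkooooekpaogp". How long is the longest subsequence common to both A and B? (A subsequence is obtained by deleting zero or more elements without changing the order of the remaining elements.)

4

A longest common subsequence is oooa (length 4); the LCS DP confirms no longer common subsequence exists.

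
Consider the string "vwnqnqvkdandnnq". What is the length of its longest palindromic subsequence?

7

One longest palindromic subsequence is qnndnnq (positions 4,5,11,12,13,14,15); it reads the same forward and backward, and the interval DP gives dp[1][15] = 7.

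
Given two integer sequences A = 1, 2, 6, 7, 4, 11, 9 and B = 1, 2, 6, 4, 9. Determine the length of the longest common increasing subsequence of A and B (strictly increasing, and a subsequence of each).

A longest common strictly increasing subsequence is 1, 2, 6, 9 (length 4); it appears in order in both A and B, and no longer such subsequence exists.

4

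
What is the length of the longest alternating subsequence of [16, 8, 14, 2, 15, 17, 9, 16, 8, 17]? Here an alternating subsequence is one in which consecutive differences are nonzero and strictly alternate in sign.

A longest alternating subsequence is 16, 8, 14, 2, 15, 9, 16, 8, 17 (positions 1,2,3,4,5,7,8,9,10); its 8 consecutive differences strictly alternate in sign, and length 9 is optimal.

9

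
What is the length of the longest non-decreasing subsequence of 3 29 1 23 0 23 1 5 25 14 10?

Let dp[i] be the longest non-decreasing subsequence ending at position i. Then dp = [1, 2, 1, 2, 1, 3, 2, 3, 4, 4, 4].
The maximum is 4; one witness is 3, 23, 23, 25 at positions 1,4,6,9.

4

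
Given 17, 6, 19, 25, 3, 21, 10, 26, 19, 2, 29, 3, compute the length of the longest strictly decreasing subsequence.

Scanning left to right, the best length ending at each element is: 17→1, 6→2, 19→1, 25→1, 3→3, 21→2, 10→3, 26→1, 19→3, 2→4, 29→1, 3→4.
So the longest decreasing subsequence has length 4, e.g. 17, 6, 3, 2.

4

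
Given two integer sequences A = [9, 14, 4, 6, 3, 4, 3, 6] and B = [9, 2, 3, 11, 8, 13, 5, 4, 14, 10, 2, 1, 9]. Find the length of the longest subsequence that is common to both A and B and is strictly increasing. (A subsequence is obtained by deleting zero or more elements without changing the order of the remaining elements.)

A longest common strictly increasing subsequence is 3, 4 (length 2); it appears in order in both A and B, and no longer such subsequence exists.

2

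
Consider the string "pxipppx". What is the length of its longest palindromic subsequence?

Using dp[i][j] = 2 + dp[i+1][j−1] if the ends match, else max(dp[i+1][j], dp[i][j−1]):
dp[1][7] = 5. A witness is xpppx at positions 2,4,5,6,7.

5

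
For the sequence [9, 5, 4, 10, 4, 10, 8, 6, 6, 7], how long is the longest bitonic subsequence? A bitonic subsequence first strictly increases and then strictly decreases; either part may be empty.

4

Let inc[i] be the LIS ending at i and dec[i] the longest strictly decreasing subsequence starting at i. inc = [1, 1, 1, 2, 1, 2, 2, 2, 2, 3], dec = [3, 2, 1, 3, 1, 3, 2, 1, 1, 1].
max_i inc[i]+dec[i]−1 = 4, with one witness 9, 10, 8, 7.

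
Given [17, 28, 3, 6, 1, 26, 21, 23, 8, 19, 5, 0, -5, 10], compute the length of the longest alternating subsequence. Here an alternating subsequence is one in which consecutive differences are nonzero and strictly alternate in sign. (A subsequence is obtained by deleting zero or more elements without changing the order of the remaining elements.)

A longest alternating subsequence is 17, 28, 3, 6, 1, 26, 21, 23, 8, 19, 5, 10 (positions 1,2,3,4,5,6,7,8,9,10,11,14); its 11 consecutive differences strictly alternate in sign, and length 12 is optimal.

12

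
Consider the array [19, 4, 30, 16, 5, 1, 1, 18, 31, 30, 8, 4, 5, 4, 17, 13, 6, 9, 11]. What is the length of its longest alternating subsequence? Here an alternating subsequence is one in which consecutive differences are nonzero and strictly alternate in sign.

11

Track the best alternating length ending on an up-step vs a down-step at each position: up/down = 1/1, 1/2, 3/1, 3/4, 3/4, 1/4, 1/4, 5/4, 5/1, 5/6, 5/6, 5/6, 7/6, 5/8, 9/6, 9/10, 9/10, 11/10, 11/10.
The maximum over both is 11; one such subsequence is 19, 4, 30, 16, 18, 4, 5, 4, 17, 6, 9.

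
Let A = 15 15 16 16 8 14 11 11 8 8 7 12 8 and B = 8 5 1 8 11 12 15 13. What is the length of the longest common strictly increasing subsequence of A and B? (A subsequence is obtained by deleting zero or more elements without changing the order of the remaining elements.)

3

A longest common strictly increasing subsequence is 8, 11, 12 (length 3); it appears in order in both A and B, and no longer such subsequence exists.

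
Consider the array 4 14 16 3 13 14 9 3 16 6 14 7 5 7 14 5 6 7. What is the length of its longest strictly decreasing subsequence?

5

Let dp[i] be the longest decreasing subsequence ending at position i. Then dp = [1, 1, 1, 2, 2, 2, 3, 4, 1, 4, 2, 4, 5, 4, 2, 5, 5, 4].
The maximum is 5; one witness is 14, 13, 9, 6, 5 at positions 2,5,7,10,13.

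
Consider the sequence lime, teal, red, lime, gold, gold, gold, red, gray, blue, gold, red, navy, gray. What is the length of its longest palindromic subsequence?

Using dp[i][j] = 2 + dp[i+1][j−1] if the ends match, else max(dp[i+1][j], dp[i][j−1]):
dp[1][14] = 6. A witness is red gold gold gold gold red at positions 3,5,6,7,11,12.

6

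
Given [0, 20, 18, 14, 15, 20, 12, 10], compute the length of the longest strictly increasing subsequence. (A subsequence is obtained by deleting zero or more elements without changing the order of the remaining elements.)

4

Let dp[i] be the longest increasing subsequence ending at position i. Then dp = [1, 2, 2, 2, 3, 4, 2, 2].
The maximum is 4; one witness is 0, 14, 15, 20 at positions 1,4,5,6.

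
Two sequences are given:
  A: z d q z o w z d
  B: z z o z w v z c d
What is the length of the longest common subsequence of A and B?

6

A longest common subsequence is zzowzd (length 6); the LCS DP confirms no longer common subsequence exists.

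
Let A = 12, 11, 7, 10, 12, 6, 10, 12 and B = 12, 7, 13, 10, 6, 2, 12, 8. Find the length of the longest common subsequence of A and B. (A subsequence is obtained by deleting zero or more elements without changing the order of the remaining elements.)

5

A longest common subsequence is 12, 7, 10, 6, 12 (length 5); the LCS DP confirms no longer common subsequence exists.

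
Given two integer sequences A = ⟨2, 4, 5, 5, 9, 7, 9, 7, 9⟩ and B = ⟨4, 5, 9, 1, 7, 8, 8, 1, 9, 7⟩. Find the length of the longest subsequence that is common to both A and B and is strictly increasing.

4

For each value that appears in both, track the longest common increasing run ending there.
The best achievable length is 4; one witness is 4, 5, 7, 9 (A-positions 2,3,6,7, B-positions 1,2,5,9).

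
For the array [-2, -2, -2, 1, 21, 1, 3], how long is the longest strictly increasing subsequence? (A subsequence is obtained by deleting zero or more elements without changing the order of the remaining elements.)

3

One longest increasing subsequence is -2, 1, 21 (positions 1,4,5), of length 3; no longer one exists.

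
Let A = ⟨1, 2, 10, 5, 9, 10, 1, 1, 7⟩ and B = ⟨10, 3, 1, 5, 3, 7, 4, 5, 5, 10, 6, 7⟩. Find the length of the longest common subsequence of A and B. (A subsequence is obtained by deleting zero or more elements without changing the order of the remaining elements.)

A longest common subsequence is 1, 5, 10, 7 (length 4); the LCS DP confirms no longer common subsequence exists.

4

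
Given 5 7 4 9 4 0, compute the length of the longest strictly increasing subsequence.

3

Let dp[i] be the longest increasing subsequence ending at position i. Then dp = [1, 2, 1, 3, 1, 1].
The maximum is 3; one witness is 5, 7, 9 at positions 1,2,4.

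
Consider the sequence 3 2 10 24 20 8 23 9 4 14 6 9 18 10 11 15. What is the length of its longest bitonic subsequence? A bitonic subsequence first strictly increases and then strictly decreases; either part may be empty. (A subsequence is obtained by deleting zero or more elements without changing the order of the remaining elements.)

One longest bitonic subsequence is 3, 4, 6, 9, 10, 11, 15 (positions 1,9,11,12,14,15,16): it rises to 15 then falls. Length 7 is optimal.

7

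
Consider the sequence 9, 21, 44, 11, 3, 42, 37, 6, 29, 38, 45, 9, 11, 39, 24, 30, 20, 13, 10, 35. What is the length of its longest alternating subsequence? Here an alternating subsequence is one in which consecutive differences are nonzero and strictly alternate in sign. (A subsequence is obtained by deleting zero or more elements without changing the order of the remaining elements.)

12

A longest alternating subsequence is 9, 21, 11, 42, 6, 29, 9, 39, 24, 30, 20, 35 (positions 1,2,4,6,8,9,12,14,15,16,17,20); its 11 consecutive differences strictly alternate in sign, and length 12 is optimal.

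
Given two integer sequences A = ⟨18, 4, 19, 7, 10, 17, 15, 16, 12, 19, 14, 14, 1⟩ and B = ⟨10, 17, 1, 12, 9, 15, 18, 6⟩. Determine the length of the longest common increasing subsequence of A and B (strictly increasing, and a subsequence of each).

A longest common strictly increasing subsequence is 10, 17 (length 2); it appears in order in both A and B, and no longer such subsequence exists.

2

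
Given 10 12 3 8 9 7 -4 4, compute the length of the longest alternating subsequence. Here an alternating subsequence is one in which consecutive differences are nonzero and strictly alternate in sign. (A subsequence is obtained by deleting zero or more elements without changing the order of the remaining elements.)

6

Track the best alternating length ending on an up-step vs a down-step at each position: up/down = 1/1, 2/1, 1/3, 4/3, 4/3, 4/5, 1/5, 6/5.
The maximum over both is 6; one such subsequence is 10, 12, 3, 8, -4, 4.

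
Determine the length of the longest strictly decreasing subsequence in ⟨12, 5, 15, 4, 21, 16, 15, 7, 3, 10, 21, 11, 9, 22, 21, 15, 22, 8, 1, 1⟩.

Scanning left to right, the best length ending at each element is: 12→1, 5→2, 15→1, 4→3, 21→1, 16→2, 15→3, 7→4, 3→5, 10→4, 21→1, 11→4, 9→5, 22→1, 21→2, 15→3, 22→1, 8→6, 1→7, 1→7.
So the longest decreasing subsequence has length 7, e.g. 21, 16, 15, 10, 9, 8, 1.

7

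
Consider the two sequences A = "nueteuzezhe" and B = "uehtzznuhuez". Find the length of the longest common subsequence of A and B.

Backtracking the LCS table gives one alignment: u (A2,B1) → e (A3,B2) → t (A4,B4) → z (A7,B5) → z (A9,B6) → h (A10,B9) → e (A11,B11).
So the longest common subsequence has length 7.

7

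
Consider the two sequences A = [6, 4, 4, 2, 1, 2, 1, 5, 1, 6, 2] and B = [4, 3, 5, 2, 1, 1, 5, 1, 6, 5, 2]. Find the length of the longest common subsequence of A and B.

8

A longest common subsequence is 4, 2, 1, 1, 5, 1, 6, 2 (length 8); the LCS DP confirms no longer common subsequence exists.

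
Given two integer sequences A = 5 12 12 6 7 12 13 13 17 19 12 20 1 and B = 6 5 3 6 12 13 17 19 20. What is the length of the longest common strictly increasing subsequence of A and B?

7

A longest common strictly increasing subsequence is 5, 6, 12, 13, 17, 19, 20 (length 7); it appears in order in both A and B, and no longer such subsequence exists.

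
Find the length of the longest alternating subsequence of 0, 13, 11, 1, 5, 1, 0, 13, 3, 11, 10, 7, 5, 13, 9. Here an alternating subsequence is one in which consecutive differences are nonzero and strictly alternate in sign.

11

Track the best alternating length ending on an up-step vs a down-step at each position: up/down = 1/1, 2/1, 2/3, 2/3, 4/3, 2/5, 1/5, 6/1, 6/7, 8/7, 8/9, 8/9, 8/9, 10/1, 10/11.
The maximum over both is 11; one such subsequence is 0, 13, 1, 5, 1, 13, 3, 11, 10, 13, 9.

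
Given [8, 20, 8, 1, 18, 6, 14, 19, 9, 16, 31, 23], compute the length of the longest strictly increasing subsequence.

5

Let dp[i] be the longest increasing subsequence ending at position i. Then dp = [1, 2, 1, 1, 2, 2, 3, 4, 3, 4, 5, 5].
The maximum is 5; one witness is 1, 6, 14, 19, 31 at positions 4,6,7,8,11.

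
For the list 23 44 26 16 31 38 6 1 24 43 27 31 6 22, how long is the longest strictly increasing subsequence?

Let dp[i] be the longest increasing subsequence ending at position i. Then dp = [1, 2, 2, 1, 3, 4, 1, 1, 2, 5, 3, 4, 2, 3].
The maximum is 5; one witness is 23, 26, 31, 38, 43 at positions 1,3,5,6,10.

5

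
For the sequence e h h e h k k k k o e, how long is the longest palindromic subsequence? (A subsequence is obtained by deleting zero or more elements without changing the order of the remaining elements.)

6

Using dp[i][j] = 2 + dp[i+1][j−1] if the ends match, else max(dp[i+1][j], dp[i][j−1]):
dp[1][11] = 6. A witness is ekkkke at positions 1,6,7,8,9,11.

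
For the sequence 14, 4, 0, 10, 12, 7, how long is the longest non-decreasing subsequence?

One longest non-decreasing subsequence is 4, 10, 12 (positions 2,4,5), of length 3; no longer one exists.

3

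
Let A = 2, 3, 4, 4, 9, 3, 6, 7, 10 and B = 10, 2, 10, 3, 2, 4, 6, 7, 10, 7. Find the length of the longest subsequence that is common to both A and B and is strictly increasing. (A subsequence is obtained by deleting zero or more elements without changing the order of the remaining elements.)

For each value that appears in both, track the longest common increasing run ending there.
The best achievable length is 6; one witness is 2, 3, 4, 6, 7, 10 (A-positions 1,2,3,7,8,9, B-positions 2,4,6,7,8,9).

6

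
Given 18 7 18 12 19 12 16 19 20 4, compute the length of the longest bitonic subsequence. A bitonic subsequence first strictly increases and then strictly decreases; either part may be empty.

Let inc[i] be the LIS ending at i and dec[i] the longest strictly decreasing subsequence starting at i. inc = [1, 1, 2, 2, 3, 2, 3, 4, 5, 1], dec = [3, 2, 3, 2, 3, 2, 2, 2, 2, 1].
max_i inc[i]+dec[i]−1 = 6, with one witness 7, 12, 16, 19, 20, 4.

6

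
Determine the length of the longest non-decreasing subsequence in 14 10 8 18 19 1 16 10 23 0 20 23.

Let dp[i] be the longest non-decreasing subsequence ending at position i. Then dp = [1, 1, 1, 2, 3, 1, 2, 2, 4, 1, 4, 5].
The maximum is 5; one witness is 14, 18, 19, 23, 23 at positions 1,4,5,9,12.

5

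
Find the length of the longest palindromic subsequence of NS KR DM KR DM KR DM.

One longest palindromic subsequence is DM KR DM KR DM (positions 3,4,5,6,7); it reads the same forward and backward, and the interval DP gives dp[1][7] = 5.

5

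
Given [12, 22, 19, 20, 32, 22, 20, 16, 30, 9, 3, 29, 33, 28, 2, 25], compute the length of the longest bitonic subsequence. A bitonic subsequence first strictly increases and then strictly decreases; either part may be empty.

10

One longest bitonic subsequence is 12, 19, 20, 32, 22, 20, 16, 9, 3, 2 (positions 1,3,4,5,6,7,8,10,11,15): it rises to 32 then falls. Length 10 is optimal.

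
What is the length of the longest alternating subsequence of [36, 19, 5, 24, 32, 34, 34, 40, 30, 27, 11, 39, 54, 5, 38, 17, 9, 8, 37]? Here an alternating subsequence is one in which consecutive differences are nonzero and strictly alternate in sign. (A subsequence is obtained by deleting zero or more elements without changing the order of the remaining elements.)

Track the best alternating length ending on an up-step vs a down-step at each position: up/down = 1/1, 1/2, 1/2, 3/2, 3/2, 3/2, 3/2, 3/1, 3/4, 3/4, 3/4, 5/4, 5/1, 1/6, 7/6, 7/8, 7/8, 7/8, 9/8.
The maximum over both is 9; one such subsequence is 36, 19, 32, 30, 39, 5, 38, 17, 37.

9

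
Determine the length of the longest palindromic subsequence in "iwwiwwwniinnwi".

Using dp[i][j] = 2 + dp[i+1][j−1] if the ends match, else max(dp[i+1][j], dp[i][j−1]):
dp[1][14] = 9. A witness is iwiwwwiwi at positions 1,2,4,5,6,7,10,13,14.

9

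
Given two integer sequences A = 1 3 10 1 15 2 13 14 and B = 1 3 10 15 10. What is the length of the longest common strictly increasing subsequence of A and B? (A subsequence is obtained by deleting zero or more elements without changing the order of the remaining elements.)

4

A longest common strictly increasing subsequence is 1, 3, 10, 15 (length 4); it appears in order in both A and B, and no longer such subsequence exists.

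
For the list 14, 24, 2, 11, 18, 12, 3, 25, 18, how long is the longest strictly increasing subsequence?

4

Let dp[i] be the longest increasing subsequence ending at position i. Then dp = [1, 2, 1, 2, 3, 3, 2, 4, 4].
The maximum is 4; one witness is 2, 11, 18, 25 at positions 3,4,5,8.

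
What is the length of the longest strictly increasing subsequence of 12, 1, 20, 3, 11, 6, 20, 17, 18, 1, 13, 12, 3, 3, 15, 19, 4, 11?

6

Let dp[i] be the longest increasing subsequence ending at position i. Then dp = [1, 1, 2, 2, 3, 3, 4, 4, 5, 1, 4, 4, 2, 2, 5, 6, 3, 4].
The maximum is 6; one witness is 1, 3, 11, 17, 18, 19 at positions 2,4,5,8,9,16.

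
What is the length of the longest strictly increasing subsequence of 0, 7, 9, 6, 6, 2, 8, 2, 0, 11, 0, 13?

Let dp[i] be the longest increasing subsequence ending at position i. Then dp = [1, 2, 3, 2, 2, 2, 3, 2, 1, 4, 1, 5].
The maximum is 5; one witness is 0, 7, 9, 11, 13 at positions 1,2,3,10,12.

5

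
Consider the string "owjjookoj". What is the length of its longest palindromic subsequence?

5

Using dp[i][j] = 2 + dp[i+1][j−1] if the ends match, else max(dp[i+1][j], dp[i][j−1]):
dp[1][9] = 5. A witness is jokoj at positions 3,5,7,8,9.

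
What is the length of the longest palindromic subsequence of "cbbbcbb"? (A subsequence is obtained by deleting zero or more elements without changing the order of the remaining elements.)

One longest palindromic subsequence is bbcbb (positions 2,3,5,6,7); it reads the same forward and backward, and the interval DP gives dp[1][7] = 5.

5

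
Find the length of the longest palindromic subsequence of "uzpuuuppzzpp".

One longest palindromic subsequence is zpuuupz (positions 2,3,4,5,6,8,10); it reads the same forward and backward, and the interval DP gives dp[1][12] = 7.

7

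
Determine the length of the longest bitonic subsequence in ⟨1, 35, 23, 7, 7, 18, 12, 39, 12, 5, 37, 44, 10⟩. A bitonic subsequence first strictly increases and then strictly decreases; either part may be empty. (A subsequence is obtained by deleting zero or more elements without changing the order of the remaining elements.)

6

One longest bitonic subsequence is 1, 35, 23, 18, 12, 10 (positions 1,2,3,6,9,13): it rises to 35 then falls. Length 6 is optimal.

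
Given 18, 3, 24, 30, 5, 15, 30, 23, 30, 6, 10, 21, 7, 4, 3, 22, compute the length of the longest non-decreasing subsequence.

6

One longest non-decreasing subsequence is 3, 5, 6, 10, 21, 22 (positions 2,5,10,11,12,16), of length 6; no longer one exists.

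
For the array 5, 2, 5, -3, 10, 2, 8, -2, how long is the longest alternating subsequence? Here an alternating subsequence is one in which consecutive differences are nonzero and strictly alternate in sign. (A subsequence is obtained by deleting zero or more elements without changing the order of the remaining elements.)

8

A longest alternating subsequence is 5, 2, 5, -3, 10, 2, 8, -2 (positions 1,2,3,4,5,6,7,8); its 7 consecutive differences strictly alternate in sign, and length 8 is optimal.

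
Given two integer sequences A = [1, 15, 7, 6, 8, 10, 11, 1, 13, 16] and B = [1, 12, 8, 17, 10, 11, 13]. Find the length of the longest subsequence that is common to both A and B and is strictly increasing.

For each value that appears in both, track the longest common increasing run ending there.
The best achievable length is 5; one witness is 1, 8, 10, 11, 13 (A-positions 1,5,6,7,9, B-positions 1,3,5,6,7).

5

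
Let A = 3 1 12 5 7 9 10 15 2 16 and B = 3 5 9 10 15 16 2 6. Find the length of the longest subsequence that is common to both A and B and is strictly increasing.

For each value that appears in both, track the longest common increasing run ending there.
The best achievable length is 6; one witness is 3, 5, 9, 10, 15, 16 (A-positions 1,4,6,7,8,10, B-positions 1,2,3,4,5,6).

6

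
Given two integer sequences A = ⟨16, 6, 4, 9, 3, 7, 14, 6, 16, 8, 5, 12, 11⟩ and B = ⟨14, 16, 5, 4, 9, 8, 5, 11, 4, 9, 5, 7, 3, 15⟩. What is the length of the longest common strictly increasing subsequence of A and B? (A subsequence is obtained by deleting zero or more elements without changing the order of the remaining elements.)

3

A longest common strictly increasing subsequence is 4, 9, 11 (length 3); it appears in order in both A and B, and no longer such subsequence exists.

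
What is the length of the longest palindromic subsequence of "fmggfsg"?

One longest palindromic subsequence is fggf (positions 1,3,4,5); it reads the same forward and backward, and the interval DP gives dp[1][7] = 4.

4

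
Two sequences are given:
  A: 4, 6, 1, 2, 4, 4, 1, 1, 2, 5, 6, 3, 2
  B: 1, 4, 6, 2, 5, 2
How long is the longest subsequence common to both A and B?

A longest common subsequence is 4, 6, 2, 5, 2 (length 5); the LCS DP confirms no longer common subsequence exists.

5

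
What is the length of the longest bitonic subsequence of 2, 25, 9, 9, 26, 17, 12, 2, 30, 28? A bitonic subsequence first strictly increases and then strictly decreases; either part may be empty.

Let inc[i] be the LIS ending at i and dec[i] the longest strictly decreasing subsequence starting at i. inc = [1, 2, 2, 2, 3, 3, 3, 1, 4, 4], dec = [1, 4, 2, 2, 4, 3, 2, 1, 2, 1].
max_i inc[i]+dec[i]−1 = 6, with one witness 2, 25, 26, 17, 12, 2.

6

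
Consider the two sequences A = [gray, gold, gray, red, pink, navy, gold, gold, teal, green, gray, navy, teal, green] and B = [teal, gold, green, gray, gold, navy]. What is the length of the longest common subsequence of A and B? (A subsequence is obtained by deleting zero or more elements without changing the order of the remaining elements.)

4

A longest common subsequence is gold, gray, gold, navy (length 4); the LCS DP confirms no longer common subsequence exists.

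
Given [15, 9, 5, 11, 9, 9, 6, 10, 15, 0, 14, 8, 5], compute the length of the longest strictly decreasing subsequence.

One longest decreasing subsequence is 15, 11, 9, 6, 0 (positions 1,4,5,7,10), of length 5; no longer one exists.

5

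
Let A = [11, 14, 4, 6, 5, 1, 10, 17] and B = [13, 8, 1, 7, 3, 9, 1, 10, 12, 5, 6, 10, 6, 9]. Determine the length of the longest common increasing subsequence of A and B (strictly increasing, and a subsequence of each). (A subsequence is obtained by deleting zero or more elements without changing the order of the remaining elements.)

A longest common strictly increasing subsequence is 1, 10 (length 2); it appears in order in both A and B, and no longer such subsequence exists.

2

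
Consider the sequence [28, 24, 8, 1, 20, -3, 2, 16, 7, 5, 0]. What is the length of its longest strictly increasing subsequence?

3

Let dp[i] be the longest increasing subsequence ending at position i. Then dp = [1, 1, 1, 1, 2, 1, 2, 3, 3, 3, 2].
The maximum is 3; one witness is 1, 2, 16 at positions 4,7,8.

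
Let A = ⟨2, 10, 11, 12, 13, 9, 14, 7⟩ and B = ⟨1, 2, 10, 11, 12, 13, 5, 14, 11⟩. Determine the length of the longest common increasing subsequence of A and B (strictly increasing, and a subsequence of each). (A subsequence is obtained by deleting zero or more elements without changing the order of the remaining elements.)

6

A longest common strictly increasing subsequence is 2, 10, 11, 12, 13, 14 (length 6); it appears in order in both A and B, and no longer such subsequence exists.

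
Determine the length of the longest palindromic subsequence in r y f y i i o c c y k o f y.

One longest palindromic subsequence is yfoccofy (positions 2,3,7,8,9,12,13,14); it reads the same forward and backward, and the interval DP gives dp[1][14] = 8.

8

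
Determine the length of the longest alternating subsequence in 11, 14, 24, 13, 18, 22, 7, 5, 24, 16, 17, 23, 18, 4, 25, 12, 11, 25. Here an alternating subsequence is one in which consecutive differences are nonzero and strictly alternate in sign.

Track the best alternating length ending on an up-step vs a down-step at each position: up/down = 1/1, 2/1, 2/1, 2/3, 4/3, 4/3, 1/5, 1/5, 6/1, 6/7, 8/7, 8/7, 8/9, 1/9, 10/1, 10/11, 10/11, 12/1.
The maximum over both is 12; one such subsequence is 11, 14, 13, 18, 7, 24, 16, 23, 18, 25, 12, 25.

12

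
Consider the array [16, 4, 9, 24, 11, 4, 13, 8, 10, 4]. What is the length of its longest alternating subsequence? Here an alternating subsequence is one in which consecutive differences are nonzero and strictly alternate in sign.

8

Track the best alternating length ending on an up-step vs a down-step at each position: up/down = 1/1, 1/2, 3/2, 3/1, 3/4, 1/4, 5/4, 5/6, 7/6, 1/8.
The maximum over both is 8; one such subsequence is 16, 4, 24, 11, 13, 8, 10, 4.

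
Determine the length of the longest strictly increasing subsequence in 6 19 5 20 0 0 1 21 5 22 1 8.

5

One longest increasing subsequence is 6, 19, 20, 21, 22 (positions 1,2,4,8,10), of length 5; no longer one exists.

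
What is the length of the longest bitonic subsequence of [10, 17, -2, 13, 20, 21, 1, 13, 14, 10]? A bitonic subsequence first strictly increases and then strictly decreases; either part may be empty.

6

Let inc[i] be the LIS ending at i and dec[i] the longest strictly decreasing subsequence starting at i. inc = [1, 2, 1, 2, 3, 4, 2, 3, 4, 3], dec = [2, 3, 1, 2, 3, 3, 1, 2, 2, 1].
max_i inc[i]+dec[i]−1 = 6, with one witness 10, 17, 20, 21, 14, 10.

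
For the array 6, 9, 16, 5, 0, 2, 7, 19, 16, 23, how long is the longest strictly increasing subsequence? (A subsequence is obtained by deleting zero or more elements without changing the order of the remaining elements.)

Let dp[i] be the longest increasing subsequence ending at position i. Then dp = [1, 2, 3, 1, 1, 2, 3, 4, 4, 5].
The maximum is 5; one witness is 6, 9, 16, 19, 23 at positions 1,2,3,8,10.

5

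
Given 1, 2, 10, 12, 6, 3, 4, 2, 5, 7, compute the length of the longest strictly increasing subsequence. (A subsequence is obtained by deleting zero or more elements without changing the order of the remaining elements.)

Let dp[i] be the longest increasing subsequence ending at position i. Then dp = [1, 2, 3, 4, 3, 3, 4, 2, 5, 6].
The maximum is 6; one witness is 1, 2, 3, 4, 5, 7 at positions 1,2,6,7,9,10.

6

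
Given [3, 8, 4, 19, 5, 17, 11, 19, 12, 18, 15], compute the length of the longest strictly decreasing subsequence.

3

One longest decreasing subsequence is 19, 17, 11 (positions 4,6,7), of length 3; no longer one exists.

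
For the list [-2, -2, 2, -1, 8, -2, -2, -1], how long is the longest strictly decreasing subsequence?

3

One longest decreasing subsequence is 2, -1, -2 (positions 3,4,6), of length 3; no longer one exists.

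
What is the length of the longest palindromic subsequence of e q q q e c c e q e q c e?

10

One longest palindromic subsequence is eqqecceqqe (positions 1,3,4,5,6,7,8,9,11,13); it reads the same forward and backward, and the interval DP gives dp[1][13] = 10.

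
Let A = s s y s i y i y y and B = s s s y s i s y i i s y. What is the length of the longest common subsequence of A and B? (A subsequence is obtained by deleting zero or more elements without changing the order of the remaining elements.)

8

A longest common subsequence is ssysiyiy (length 8); the LCS DP confirms no longer common subsequence exists.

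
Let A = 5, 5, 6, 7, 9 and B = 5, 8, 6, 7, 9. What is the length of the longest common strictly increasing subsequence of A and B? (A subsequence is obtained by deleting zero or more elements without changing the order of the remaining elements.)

4

For each value that appears in both, track the longest common increasing run ending there.
The best achievable length is 4; one witness is 5, 6, 7, 9 (A-positions 1,3,4,5, B-positions 1,3,4,5).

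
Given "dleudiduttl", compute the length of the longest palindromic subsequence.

Using dp[i][j] = 2 + dp[i+1][j−1] if the ends match, else max(dp[i+1][j], dp[i][j−1]):
dp[1][11] = 7. A witness is ludidul at positions 2,4,5,6,7,8,11.

7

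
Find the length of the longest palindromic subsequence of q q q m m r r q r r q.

7

One longest palindromic subsequence is qrrqrrq (positions 1,6,7,8,9,10,11); it reads the same forward and backward, and the interval DP gives dp[1][11] = 7.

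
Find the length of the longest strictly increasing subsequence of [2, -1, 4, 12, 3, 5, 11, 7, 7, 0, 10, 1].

One longest increasing subsequence is 2, 4, 5, 7, 10 (positions 1,3,6,8,11), of length 5; no longer one exists.

5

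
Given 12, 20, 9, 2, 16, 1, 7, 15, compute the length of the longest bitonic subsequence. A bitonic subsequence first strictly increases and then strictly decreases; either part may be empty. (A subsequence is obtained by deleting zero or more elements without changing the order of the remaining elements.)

5

One longest bitonic subsequence is 12, 20, 9, 2, 1 (positions 1,2,3,4,6): it rises to 20 then falls. Length 5 is optimal.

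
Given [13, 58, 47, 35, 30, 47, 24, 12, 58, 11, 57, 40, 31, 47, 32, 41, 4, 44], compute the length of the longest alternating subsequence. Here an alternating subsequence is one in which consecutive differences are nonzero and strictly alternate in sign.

14

A longest alternating subsequence is 13, 58, 35, 47, 24, 58, 11, 57, 40, 47, 32, 41, 4, 44 (positions 1,2,4,6,7,9,10,11,12,14,15,16,17,18); its 13 consecutive differences strictly alternate in sign, and length 14 is optimal.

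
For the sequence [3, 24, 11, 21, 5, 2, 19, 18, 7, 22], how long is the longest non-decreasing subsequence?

Let dp[i] be the longest non-decreasing subsequence ending at position i. Then dp = [1, 2, 2, 3, 2, 1, 3, 3, 3, 4].
The maximum is 4; one witness is 3, 11, 21, 22 at positions 1,3,4,10.

4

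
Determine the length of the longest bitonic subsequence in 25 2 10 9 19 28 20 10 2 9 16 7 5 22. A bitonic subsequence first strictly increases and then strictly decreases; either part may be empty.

9

Let inc[i] be the LIS ending at i and dec[i] the longest strictly decreasing subsequence starting at i. inc = [1, 1, 2, 2, 3, 4, 4, 3, 1, 2, 4, 2, 2, 5], dec = [6, 1, 4, 3, 5, 6, 5, 4, 1, 3, 3, 2, 1, 1].
max_i inc[i]+dec[i]−1 = 9, with one witness 2, 10, 19, 28, 20, 10, 9, 7, 5.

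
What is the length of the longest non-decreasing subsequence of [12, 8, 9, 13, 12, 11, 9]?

Let dp[i] be the longest non-decreasing subsequence ending at position i. Then dp = [1, 1, 2, 3, 3, 3, 3].
The maximum is 3; one witness is 8, 9, 13 at positions 2,3,4.

3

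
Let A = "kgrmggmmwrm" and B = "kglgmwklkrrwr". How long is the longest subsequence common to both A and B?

6

Backtracking the LCS table gives one alignment: k (A1,B1) → g (A2,B2) → g (A6,B4) → m (A7,B5) → w (A9,B12) → r (A10,B13).
So the longest common subsequence has length 6.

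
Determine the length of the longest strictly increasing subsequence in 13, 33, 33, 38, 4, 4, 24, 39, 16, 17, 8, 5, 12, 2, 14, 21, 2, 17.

Let dp[i] be the longest increasing subsequence ending at position i. Then dp = [1, 2, 2, 3, 1, 1, 2, 4, 2, 3, 2, 2, 3, 1, 4, 5, 1, 5].
The maximum is 5; one witness is 4, 8, 12, 14, 21 at positions 5,11,13,15,16.

5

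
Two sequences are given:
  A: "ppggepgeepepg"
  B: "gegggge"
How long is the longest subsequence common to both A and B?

4

Backtracking the LCS table gives one alignment: g (A3,B4) → g (A4,B5) → g (A7,B6) → e (A11,B7).
So the longest common subsequence has length 4.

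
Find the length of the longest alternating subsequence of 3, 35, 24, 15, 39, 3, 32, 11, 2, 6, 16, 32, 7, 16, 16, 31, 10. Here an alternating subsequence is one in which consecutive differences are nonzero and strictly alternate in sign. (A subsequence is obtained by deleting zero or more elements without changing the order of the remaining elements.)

A longest alternating subsequence is 3, 35, 24, 39, 3, 32, 11, 16, 7, 16, 10 (positions 1,2,3,5,6,7,8,11,13,14,17); its 10 consecutive differences strictly alternate in sign, and length 11 is optimal.

11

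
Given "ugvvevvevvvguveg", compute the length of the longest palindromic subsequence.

Using dp[i][j] = 2 + dp[i+1][j−1] if the ends match, else max(dp[i+1][j], dp[i][j−1]):
dp[1][16] = 12. A witness is ugvvevvevvgu at positions 1,2,3,4,5,6,7,8,10,11,12,13.

12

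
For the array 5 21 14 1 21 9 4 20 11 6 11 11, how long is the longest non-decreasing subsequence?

5

One longest non-decreasing subsequence is 5, 9, 11, 11, 11 (positions 1,6,9,11,12), of length 5; no longer one exists.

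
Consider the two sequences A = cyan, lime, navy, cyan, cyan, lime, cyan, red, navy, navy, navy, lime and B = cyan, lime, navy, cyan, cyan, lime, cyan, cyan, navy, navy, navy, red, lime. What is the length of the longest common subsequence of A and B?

11

Backtracking the LCS table gives one alignment: cyan (A1,B1) → lime (A2,B2) → navy (A3,B3) → cyan (A4,B4) → cyan (A5,B5) → lime (A6,B6) → cyan (A7,B8) → navy (A9,B9) → navy (A10,B10) → navy (A11,B11) → lime (A12,B13).
So the longest common subsequence has length 11.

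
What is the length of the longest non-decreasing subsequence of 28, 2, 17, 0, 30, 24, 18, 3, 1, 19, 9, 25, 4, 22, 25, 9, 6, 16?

Let dp[i] be the longest non-decreasing subsequence ending at position i. Then dp = [1, 1, 2, 1, 3, 3, 3, 2, 2, 4, 3, 5, 3, 5, 6, 4, 4, 5].
The maximum is 6; one witness is 2, 17, 18, 19, 25, 25 at positions 2,3,7,10,12,15.

6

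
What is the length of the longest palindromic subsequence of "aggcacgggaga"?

9

Using dp[i][j] = 2 + dp[i+1][j−1] if the ends match, else max(dp[i+1][j], dp[i][j−1]):
dp[1][12] = 9. A witness is agagggaga at positions 1,2,5,7,8,9,10,11,12.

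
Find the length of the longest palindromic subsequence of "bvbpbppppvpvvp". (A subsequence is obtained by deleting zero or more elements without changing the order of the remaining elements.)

One longest palindromic subsequence is vppppppv (positions 2,4,6,7,8,9,11,13); it reads the same forward and backward, and the interval DP gives dp[1][14] = 8.

8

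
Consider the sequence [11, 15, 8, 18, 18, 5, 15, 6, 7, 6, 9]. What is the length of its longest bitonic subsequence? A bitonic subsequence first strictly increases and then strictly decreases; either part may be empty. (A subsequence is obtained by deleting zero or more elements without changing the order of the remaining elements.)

Let inc[i] be the LIS ending at i and dec[i] the longest strictly decreasing subsequence starting at i. inc = [1, 2, 1, 3, 3, 1, 2, 2, 3, 2, 4], dec = [4, 4, 3, 4, 4, 1, 3, 1, 2, 1, 1].
max_i inc[i]+dec[i]−1 = 6, with one witness 11, 15, 18, 15, 7, 6.

6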